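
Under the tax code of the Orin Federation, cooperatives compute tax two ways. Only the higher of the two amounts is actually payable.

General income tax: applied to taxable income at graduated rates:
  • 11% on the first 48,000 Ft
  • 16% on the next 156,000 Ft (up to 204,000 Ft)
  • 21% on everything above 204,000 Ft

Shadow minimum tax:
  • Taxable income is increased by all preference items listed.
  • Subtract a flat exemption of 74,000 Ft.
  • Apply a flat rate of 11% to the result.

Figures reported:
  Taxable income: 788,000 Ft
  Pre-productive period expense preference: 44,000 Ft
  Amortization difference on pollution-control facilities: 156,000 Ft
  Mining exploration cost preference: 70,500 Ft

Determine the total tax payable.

General income tax:
  48,000 Ft × 11% = 5,280 Ft
  156,000 Ft × 16% = 24,960 Ft
  584,000 Ft × 21% = 122,640 Ft
  → 152,880 Ft

Shadow minimum tax:
  Adjusted income: 788,000 Ft + 44,000 Ft + 156,000 Ft + 70,500 Ft = 1,058,500 Ft
  Less exemption 74,000 Ft → base 984,500 Ft
  984,500 Ft × 11% = 108,295 Ft

152,880 Ft > 108,295 Ft, so the general income tax governs.

152,880 Ft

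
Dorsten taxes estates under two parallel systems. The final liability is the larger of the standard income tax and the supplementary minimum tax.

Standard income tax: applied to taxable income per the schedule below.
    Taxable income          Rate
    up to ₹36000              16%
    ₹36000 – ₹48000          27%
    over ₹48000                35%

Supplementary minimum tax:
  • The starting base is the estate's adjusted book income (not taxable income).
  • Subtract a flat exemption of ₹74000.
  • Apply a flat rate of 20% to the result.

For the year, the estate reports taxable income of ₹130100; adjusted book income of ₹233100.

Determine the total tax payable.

Supplementary minimum tax:
  Base (adjusted book income): ₹233100
  Less exemption ₹74000 → base ₹159100
  ₹159100 × 20% = ₹31820

Standard income tax:
  ₹36000 × 16% = ₹5760
  ₹12000 × 27% = ₹3240
  ₹82100 × 35% = ₹28735
  → ₹37735

₹37735 > ₹31820, so the standard income tax governs.

₹37735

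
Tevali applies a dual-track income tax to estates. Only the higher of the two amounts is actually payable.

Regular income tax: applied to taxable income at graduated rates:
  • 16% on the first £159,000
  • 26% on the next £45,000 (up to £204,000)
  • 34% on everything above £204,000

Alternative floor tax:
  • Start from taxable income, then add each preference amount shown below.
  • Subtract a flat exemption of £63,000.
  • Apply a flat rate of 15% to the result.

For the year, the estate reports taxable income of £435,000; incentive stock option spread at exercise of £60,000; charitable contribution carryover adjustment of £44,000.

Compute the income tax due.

Regular income tax:
  £159,000 × 16% = £25,440
  £45,000 × 26% = £11,700
  £231,000 × 34% = £78,540
  → £115,680

Alternative floor tax:
  Adjusted income: £435,000 + £60,000 + £44,000 = £539,000
  Less exemption £63,000 → base £476,000
  £476,000 × 15% = £71,400

£115,680 > £71,400, so the regular income tax governs.

£115,680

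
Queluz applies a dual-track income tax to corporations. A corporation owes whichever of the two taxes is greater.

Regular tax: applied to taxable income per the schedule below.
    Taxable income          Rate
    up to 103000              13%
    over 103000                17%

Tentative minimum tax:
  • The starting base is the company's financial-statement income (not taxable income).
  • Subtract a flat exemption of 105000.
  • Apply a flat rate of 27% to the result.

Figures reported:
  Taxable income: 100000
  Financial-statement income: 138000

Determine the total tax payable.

Regular tax:
  100000 × 13% = 13000

Tentative minimum tax:
  Base (financial-statement income): 138000
  Less exemption 105000 → base 33000
  33000 × 27% = 8910

13000 > 8910, so the regular tax governs.

13000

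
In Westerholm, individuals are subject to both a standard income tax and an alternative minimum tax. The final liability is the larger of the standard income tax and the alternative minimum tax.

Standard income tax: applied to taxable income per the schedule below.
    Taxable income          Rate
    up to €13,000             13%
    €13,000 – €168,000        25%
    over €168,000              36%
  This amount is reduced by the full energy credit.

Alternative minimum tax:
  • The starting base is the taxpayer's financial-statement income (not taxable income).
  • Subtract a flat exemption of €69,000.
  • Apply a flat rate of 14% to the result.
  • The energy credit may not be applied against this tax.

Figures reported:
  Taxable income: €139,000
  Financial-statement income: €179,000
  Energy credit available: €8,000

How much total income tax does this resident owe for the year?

€25,190

Alternative minimum tax:
  Base (financial-statement income): €179,000
  Less exemption €69,000 → base €110,000
  €110,000 × 14% = €15,400

Standard income tax:
  €13,000 × 13% = €1,690
  €126,000 × 25% = €31,500
  → €33,190
  Less energy credit €8,000 → €25,190

€25,190 > €15,400, so the standard income tax governs.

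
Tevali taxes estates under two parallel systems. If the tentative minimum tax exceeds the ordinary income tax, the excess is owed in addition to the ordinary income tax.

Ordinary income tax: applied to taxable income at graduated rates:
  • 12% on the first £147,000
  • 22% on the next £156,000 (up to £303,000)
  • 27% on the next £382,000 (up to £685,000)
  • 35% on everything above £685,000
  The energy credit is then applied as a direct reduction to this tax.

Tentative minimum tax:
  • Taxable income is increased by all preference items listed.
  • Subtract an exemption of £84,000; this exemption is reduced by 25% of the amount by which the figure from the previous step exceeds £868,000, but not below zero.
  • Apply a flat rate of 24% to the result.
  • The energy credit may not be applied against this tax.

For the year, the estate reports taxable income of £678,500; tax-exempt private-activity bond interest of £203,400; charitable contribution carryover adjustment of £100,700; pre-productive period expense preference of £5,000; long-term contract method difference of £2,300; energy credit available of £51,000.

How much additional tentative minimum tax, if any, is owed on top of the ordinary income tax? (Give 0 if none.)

Tentative minimum tax:
  Adjusted income: £678,500 + £203,400 + £100,700 + £5,000 + £2,300 = £989,900
  Exemption: £84,000 − 25% × (£989,900 − £868,000) = £84,000 − £30,475 = £53,525
  Base: £989,900 − £53,525 = £936,375
  £936,375 × 24% = £224,730

Ordinary income tax:
  £147,000 × 12% = £17,640
  £156,000 × 22% = £34,320
  £375,500 × 27% = £101,385
  → £153,345
  Less energy credit £51,000 → £102,345

Excess of tentative minimum tax over ordinary income tax: £224,730 − £102,345 = £122,385.

£122,385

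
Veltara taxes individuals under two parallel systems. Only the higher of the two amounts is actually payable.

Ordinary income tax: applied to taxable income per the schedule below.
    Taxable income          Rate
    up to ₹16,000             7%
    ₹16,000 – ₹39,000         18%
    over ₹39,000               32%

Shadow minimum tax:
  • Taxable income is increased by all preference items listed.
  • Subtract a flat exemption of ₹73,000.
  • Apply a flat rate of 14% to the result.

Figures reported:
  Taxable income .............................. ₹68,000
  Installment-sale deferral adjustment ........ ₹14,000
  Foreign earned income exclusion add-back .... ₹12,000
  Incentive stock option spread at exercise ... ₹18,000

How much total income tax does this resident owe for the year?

Ordinary income tax:
  ₹16,000 × 7% = ₹1,120
  ₹23,000 × 18% = ₹4,140
  ₹29,000 × 32% = ₹9,280
  → ₹14,540

Shadow minimum tax:
  Adjusted income: ₹68,000 + ₹14,000 + ₹12,000 + ₹18,000 = ₹112,000
  Less exemption ₹73,000 → base ₹39,000
  ₹39,000 × 14% = ₹5,460

₹14,540 > ₹5,460, so the ordinary income tax governs.

₹14,540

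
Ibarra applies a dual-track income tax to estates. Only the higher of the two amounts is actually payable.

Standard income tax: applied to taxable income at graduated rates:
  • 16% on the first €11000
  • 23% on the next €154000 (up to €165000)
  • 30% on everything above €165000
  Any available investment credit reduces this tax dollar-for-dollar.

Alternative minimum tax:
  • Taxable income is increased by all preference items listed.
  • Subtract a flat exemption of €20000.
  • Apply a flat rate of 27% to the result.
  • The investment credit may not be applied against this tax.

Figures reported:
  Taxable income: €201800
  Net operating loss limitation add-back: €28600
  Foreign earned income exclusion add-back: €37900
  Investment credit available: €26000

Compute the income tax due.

Alternative minimum tax:
  Adjusted income: €201800 + €28600 + €37900 = €268300
  Less exemption €20000 → base €248300
  €248300 × 27% = €67041

Standard income tax:
  €11000 × 16% = €1760
  €154000 × 23% = €35420
  €36800 × 30% = €11040
  → €48220
  Less investment credit €26000 → €22220

€67041 > €22220, so the alternative minimum tax is the binding amount.

€67041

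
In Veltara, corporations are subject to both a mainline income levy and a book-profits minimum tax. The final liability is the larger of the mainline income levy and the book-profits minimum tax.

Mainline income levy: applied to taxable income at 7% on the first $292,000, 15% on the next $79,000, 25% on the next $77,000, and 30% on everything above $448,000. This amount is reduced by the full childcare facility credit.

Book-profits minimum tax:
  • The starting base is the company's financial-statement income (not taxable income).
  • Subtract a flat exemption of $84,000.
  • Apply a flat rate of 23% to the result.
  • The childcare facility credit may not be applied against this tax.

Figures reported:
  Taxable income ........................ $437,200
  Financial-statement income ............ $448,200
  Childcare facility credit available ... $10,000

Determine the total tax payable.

$83,766

Mainline income levy:
  $292,000 × 7% = $20,440
  $79,000 × 15% = $11,850
  $66,200 × 25% = $16,550
  → $48,840
  Less childcare facility credit $10,000 → $38,840

Book-profits minimum tax:
  Base (financial-statement income): $448,200
  Less exemption $84,000 → base $364,200
  $364,200 × 23% = $83,766

$83,766 > $38,840, so the book-profits minimum tax is the binding amount.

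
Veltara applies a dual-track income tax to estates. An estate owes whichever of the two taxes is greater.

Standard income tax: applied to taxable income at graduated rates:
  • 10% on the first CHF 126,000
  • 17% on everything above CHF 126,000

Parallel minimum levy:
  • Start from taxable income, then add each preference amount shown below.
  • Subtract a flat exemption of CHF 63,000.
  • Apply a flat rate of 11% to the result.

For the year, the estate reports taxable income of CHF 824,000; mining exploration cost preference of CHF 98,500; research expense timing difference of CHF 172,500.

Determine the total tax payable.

Standard income tax:
  CHF 126,000 × 10% = CHF 12,600
  CHF 698,000 × 17% = CHF 118,660
  → CHF 131,260

Parallel minimum levy:
  Adjusted income: CHF 824,000 + CHF 98,500 + CHF 172,500 = CHF 1,095,000
  Less exemption CHF 63,000 → base CHF 1,032,000
  CHF 1,032,000 × 11% = CHF 113,520

CHF 131,260 > CHF 113,520, so the standard income tax governs.

CHF 131,260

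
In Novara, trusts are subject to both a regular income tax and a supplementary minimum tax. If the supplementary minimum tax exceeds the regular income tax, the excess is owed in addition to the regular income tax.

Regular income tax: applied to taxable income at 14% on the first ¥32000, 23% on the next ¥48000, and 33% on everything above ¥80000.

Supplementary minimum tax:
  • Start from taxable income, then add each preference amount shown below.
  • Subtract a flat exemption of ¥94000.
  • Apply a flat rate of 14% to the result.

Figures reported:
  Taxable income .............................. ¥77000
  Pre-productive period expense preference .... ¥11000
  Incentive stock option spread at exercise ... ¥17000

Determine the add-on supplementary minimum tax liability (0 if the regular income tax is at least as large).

¥0

Regular income tax:
  ¥32000 × 14% = ¥4480
  ¥45000 × 23% = ¥10350
  → ¥14830

Supplementary minimum tax:
  Adjusted income: ¥77000 + ¥11000 + ¥17000 = ¥105000
  Less exemption ¥94000 → base ¥11000
  ¥11000 × 14% = ¥1540

¥1540 ≤ ¥14830, so no add-on is due.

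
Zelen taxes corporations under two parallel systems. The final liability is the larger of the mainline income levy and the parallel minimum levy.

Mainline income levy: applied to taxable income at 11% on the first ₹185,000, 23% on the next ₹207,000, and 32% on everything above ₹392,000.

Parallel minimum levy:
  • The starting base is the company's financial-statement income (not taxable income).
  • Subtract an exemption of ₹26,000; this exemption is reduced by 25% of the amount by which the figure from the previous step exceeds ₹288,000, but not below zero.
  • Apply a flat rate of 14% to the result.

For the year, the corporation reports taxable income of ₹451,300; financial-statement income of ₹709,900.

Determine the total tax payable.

₹99,386

Mainline income levy:
  ₹185,000 × 11% = ₹20,350
  ₹207,000 × 23% = ₹47,610
  ₹59,300 × 32% = ₹18,976
  → ₹86,936

Parallel minimum levy:
  Base (financial-statement income): ₹709,900
  Exemption: 25% × (₹709,900 − ₹288,000) = ₹105,475 ≥ ₹26,000, so the exemption is fully phased out
  Base: ₹709,900 − ₹0 = ₹709,900
  ₹709,900 × 14% = ₹99,386

₹99,386 > ₹86,936, so the parallel minimum levy is the binding amount.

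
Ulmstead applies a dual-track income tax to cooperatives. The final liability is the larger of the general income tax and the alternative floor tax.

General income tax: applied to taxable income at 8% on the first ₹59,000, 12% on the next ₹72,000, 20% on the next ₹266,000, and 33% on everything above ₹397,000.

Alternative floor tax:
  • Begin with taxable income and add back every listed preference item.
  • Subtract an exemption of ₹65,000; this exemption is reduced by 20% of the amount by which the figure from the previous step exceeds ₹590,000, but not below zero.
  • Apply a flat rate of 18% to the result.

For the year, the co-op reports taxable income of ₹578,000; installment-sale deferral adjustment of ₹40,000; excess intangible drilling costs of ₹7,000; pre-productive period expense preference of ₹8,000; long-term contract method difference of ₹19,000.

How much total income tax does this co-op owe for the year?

General income tax:
  ₹59,000 × 8% = ₹4,720
  ₹72,000 × 12% = ₹8,640
  ₹266,000 × 20% = ₹53,200
  ₹181,000 × 33% = ₹59,730
  → ₹126,290

Alternative floor tax:
  Adjusted income: ₹578,000 + ₹40,000 + ₹7,000 + ₹8,000 + ₹19,000 = ₹652,000
  Exemption: ₹65,000 − 20% × (₹652,000 − ₹590,000) = ₹65,000 − ₹12,400 = ₹52,600
  Base: ₹652,000 − ₹52,600 = ₹599,400
  ₹599,400 × 18% = ₹107,892

₹126,290 > ₹107,892, so the general income tax governs.

₹126,290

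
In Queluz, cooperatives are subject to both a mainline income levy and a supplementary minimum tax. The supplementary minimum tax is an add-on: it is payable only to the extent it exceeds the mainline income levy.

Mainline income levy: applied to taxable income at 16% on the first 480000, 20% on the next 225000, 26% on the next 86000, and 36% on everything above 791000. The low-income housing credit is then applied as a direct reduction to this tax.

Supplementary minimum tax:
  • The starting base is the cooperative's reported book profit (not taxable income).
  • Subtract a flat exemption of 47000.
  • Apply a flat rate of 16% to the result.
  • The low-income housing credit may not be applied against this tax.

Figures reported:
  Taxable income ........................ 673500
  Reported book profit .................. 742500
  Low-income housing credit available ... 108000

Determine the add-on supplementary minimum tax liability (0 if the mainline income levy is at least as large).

Mainline income levy:
  480000 × 16% = 76800
  193500 × 20% = 38700
  → 115500
  Less low-income housing credit 108000 → 7500

Supplementary minimum tax:
  Base (reported book profit): 742500
  Less exemption 47000 → base 695500
  695500 × 16% = 111280

Excess of supplementary minimum tax over mainline income levy: 111280 − 7500 = 103780.

103780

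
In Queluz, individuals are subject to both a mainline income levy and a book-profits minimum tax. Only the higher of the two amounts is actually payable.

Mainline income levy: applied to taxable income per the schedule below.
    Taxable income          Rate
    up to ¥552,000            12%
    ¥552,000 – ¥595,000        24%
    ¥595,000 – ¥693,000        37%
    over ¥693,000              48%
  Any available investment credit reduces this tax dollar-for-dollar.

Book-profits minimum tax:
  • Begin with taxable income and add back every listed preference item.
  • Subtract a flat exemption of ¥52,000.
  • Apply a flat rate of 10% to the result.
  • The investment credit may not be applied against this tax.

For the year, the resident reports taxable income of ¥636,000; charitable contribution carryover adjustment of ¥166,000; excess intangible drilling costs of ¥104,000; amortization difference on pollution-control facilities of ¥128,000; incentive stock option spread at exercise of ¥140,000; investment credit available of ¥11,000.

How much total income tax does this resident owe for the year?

Book-profits minimum tax:
  Adjusted income: ¥636,000 + ¥166,000 + ¥104,000 + ¥128,000 + ¥140,000 = ¥1,174,000
  Less exemption ¥52,000 → base ¥1,122,000
  ¥1,122,000 × 10% = ¥112,200

Mainline income levy:
  ¥552,000 × 12% = ¥66,240
  ¥43,000 × 24% = ¥10,320
  ¥41,000 × 37% = ¥15,170
  → ¥91,730
  Less investment credit ¥11,000 → ¥80,730

¥112,200 > ¥80,730, so the book-profits minimum tax is the binding amount.

¥112,200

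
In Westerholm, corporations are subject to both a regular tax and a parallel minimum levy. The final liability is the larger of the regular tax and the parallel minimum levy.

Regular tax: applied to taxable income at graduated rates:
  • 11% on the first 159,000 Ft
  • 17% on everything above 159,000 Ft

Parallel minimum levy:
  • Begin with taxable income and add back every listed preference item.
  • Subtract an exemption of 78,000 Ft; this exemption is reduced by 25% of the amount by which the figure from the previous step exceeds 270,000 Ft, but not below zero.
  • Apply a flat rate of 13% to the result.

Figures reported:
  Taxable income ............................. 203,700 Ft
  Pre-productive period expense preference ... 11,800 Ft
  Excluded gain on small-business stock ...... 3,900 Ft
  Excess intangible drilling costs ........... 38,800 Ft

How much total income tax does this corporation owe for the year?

25,089 Ft

Regular tax:
  159,000 Ft × 11% = 17,490 Ft
  44,700 Ft × 17% = 7,599 Ft
  → 25,089 Ft

Parallel minimum levy:
  Adjusted income: 203,700 Ft + 11,800 Ft + 3,900 Ft + 38,800 Ft = 258,200 Ft
  Exemption: 258,200 Ft ≤ 270,000 Ft, so full 78,000 Ft applies
  Base: 258,200 Ft − 78,000 Ft = 180,200 Ft
  180,200 Ft × 13% = 23,426 Ft

25,089 Ft > 23,426 Ft, so the regular tax governs.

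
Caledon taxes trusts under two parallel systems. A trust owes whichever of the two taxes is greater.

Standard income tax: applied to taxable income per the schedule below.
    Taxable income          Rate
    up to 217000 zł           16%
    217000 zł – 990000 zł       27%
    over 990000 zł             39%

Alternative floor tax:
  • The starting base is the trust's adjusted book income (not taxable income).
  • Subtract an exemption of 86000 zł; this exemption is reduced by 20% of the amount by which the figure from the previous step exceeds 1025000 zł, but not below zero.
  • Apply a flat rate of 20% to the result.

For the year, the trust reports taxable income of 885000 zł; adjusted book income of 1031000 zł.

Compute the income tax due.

215080 zł

Alternative floor tax:
  Base (adjusted book income): 1031000 zł
  Exemption: 86000 zł − 20% × (1031000 zł − 1025000 zł) = 86000 zł − 1200 zł = 84800 zł
  Base: 1031000 zł − 84800 zł = 946200 zł
  946200 zł × 20% = 189240 zł

Standard income tax:
  217000 zł × 16% = 34720 zł
  668000 zł × 27% = 180360 zł
  → 215080 zł

215080 zł > 189240 zł, so the standard income tax governs.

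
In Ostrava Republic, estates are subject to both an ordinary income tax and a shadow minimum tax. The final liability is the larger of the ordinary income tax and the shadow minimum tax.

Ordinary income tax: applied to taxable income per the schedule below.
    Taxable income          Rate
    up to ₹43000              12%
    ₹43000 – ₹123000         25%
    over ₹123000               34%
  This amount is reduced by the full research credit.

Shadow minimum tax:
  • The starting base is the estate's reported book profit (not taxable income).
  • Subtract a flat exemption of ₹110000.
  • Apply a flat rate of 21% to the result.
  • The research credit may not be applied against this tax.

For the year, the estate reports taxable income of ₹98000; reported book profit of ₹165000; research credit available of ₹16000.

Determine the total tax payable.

₹11550

Ordinary income tax:
  ₹43000 × 12% = ₹5160
  ₹55000 × 25% = ₹13750
  → ₹18910
  Less research credit ₹16000 → ₹2910

Shadow minimum tax:
  Base (reported book profit): ₹165000
  Less exemption ₹110000 → base ₹55000
  ₹55000 × 21% = ₹11550

₹11550 > ₹2910, so the shadow minimum tax is the binding amount.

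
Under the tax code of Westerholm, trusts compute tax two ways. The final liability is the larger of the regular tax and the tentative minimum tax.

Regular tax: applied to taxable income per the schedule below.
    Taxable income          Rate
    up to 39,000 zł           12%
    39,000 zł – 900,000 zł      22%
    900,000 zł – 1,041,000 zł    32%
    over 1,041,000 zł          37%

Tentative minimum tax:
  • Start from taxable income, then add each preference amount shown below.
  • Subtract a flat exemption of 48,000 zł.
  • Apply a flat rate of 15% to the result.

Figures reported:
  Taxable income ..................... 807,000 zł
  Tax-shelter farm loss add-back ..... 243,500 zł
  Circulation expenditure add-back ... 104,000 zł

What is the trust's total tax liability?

173,640 zł

Regular tax:
  39,000 zł × 12% = 4,680 zł
  768,000 zł × 22% = 168,960 zł
  → 173,640 zł

Tentative minimum tax:
  Adjusted income: 807,000 zł + 243,500 zł + 104,000 zł = 1,154,500 zł
  Less exemption 48,000 zł → base 1,106,500 zł
  1,106,500 zł × 15% = 165,975 zł

173,640 zł > 165,975 zł, so the regular tax governs.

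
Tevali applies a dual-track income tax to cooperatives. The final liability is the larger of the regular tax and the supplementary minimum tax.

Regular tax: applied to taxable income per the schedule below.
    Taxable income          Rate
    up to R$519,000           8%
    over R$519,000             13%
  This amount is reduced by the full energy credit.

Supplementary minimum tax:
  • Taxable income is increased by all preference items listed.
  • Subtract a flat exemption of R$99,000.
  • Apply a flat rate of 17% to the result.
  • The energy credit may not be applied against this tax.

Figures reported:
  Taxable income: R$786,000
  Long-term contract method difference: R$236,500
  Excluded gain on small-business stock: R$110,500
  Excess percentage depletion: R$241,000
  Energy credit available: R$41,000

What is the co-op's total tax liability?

Supplementary minimum tax:
  Adjusted income: R$786,000 + R$236,500 + R$110,500 + R$241,000 = R$1,374,000
  Less exemption R$99,000 → base R$1,275,000
  R$1,275,000 × 17% = R$216,750

Regular tax:
  R$519,000 × 8% = R$41,520
  R$267,000 × 13% = R$34,710
  → R$76,230
  Less energy credit R$41,000 → R$35,230

R$216,750 > R$35,230, so the supplementary minimum tax is the binding amount.

R$216,750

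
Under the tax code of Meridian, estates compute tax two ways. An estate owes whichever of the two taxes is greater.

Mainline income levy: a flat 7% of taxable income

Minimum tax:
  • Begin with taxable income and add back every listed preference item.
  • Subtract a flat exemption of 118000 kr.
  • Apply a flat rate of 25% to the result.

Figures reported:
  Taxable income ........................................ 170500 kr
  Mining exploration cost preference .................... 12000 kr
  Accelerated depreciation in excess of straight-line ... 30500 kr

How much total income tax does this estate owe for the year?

Minimum tax:
  Adjusted income: 170500 kr + 12000 kr + 30500 kr = 213000 kr
  Less exemption 118000 kr → base 95000 kr
  95000 kr × 25% = 23750 kr

Mainline income levy:
  170500 kr × 7% = 11935 kr

23750 kr > 11935 kr, so the minimum tax is the binding amount.

23750 kr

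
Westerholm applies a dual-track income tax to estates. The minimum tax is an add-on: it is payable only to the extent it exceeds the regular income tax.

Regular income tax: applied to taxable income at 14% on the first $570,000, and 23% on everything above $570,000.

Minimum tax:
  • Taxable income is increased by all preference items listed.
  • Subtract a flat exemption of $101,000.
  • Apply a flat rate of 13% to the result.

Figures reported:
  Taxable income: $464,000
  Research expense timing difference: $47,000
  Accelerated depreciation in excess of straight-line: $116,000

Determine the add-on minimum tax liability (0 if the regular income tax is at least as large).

$3,420

Regular income tax:
  $464,000 × 14% = $64,960

Minimum tax:
  Adjusted income: $464,000 + $47,000 + $116,000 = $627,000
  Less exemption $101,000 → base $526,000
  $526,000 × 13% = $68,380

Excess of minimum tax over regular income tax: $68,380 − $64,960 = $3,420.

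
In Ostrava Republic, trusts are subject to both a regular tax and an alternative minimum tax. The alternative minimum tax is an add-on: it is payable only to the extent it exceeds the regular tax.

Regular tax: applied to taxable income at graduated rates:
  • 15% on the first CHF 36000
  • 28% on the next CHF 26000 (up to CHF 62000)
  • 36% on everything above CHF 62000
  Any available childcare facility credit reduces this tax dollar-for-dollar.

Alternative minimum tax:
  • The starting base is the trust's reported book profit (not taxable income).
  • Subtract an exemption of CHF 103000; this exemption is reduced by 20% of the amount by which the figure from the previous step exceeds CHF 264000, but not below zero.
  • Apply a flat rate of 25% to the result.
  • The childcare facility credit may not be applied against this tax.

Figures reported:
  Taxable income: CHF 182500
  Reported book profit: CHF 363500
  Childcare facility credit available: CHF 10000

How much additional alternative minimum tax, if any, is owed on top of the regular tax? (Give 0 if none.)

Alternative minimum tax:
  Base (reported book profit): CHF 363500
  Exemption: CHF 103000 − 20% × (CHF 363500 − CHF 264000) = CHF 103000 − CHF 19900 = CHF 83100
  Base: CHF 363500 − CHF 83100 = CHF 280400
  CHF 280400 × 25% = CHF 70100

Regular tax:
  CHF 36000 × 15% = CHF 5400
  CHF 26000 × 28% = CHF 7280
  CHF 120500 × 36% = CHF 43380
  → CHF 56060
  Less childcare facility credit CHF 10000 → CHF 46060

Excess of alternative minimum tax over regular tax: CHF 70100 − CHF 46060 = CHF 24040.

CHF 24040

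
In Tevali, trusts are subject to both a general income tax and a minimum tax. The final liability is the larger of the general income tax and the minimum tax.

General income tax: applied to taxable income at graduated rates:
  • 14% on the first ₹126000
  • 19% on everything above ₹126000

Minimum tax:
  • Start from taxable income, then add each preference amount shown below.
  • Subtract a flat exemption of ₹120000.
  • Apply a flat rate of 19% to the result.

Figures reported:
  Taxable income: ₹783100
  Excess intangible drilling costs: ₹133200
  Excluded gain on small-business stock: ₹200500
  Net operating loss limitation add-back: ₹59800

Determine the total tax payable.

General income tax:
  ₹126000 × 14% = ₹17640
  ₹657100 × 19% = ₹124849
  → ₹142489

Minimum tax:
  Adjusted income: ₹783100 + ₹133200 + ₹200500 + ₹59800 = ₹1176600
  Less exemption ₹120000 → base ₹1056600
  ₹1056600 × 19% = ₹200754

₹200754 > ₹142489, so the minimum tax is the binding amount.

₹200754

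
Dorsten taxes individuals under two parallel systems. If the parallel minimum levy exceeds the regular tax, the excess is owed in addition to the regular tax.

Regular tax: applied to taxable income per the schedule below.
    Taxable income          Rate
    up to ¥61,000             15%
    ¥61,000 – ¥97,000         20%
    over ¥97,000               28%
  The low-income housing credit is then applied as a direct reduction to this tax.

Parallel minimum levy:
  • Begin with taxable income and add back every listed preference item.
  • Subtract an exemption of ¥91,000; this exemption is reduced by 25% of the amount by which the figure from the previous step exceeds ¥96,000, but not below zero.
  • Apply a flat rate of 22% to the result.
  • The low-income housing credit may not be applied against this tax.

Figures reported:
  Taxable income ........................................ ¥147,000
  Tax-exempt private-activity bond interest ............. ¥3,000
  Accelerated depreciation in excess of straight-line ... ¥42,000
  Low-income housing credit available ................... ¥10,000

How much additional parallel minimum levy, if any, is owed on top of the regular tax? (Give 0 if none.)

Regular tax:
  ¥61,000 × 15% = ¥9,150
  ¥36,000 × 20% = ¥7,200
  ¥50,000 × 28% = ¥14,000
  → ¥30,350
  Less low-income housing credit ¥10,000 → ¥20,350

Parallel minimum levy:
  Adjusted income: ¥147,000 + ¥3,000 + ¥42,000 = ¥192,000
  Exemption: ¥91,000 − 25% × (¥192,000 − ¥96,000) = ¥91,000 − ¥24,000 = ¥67,000
  Base: ¥192,000 − ¥67,000 = ¥125,000
  ¥125,000 × 22% = ¥27,500

Excess of parallel minimum levy over regular tax: ¥27,500 − ¥20,350 = ¥7,150.

¥7,150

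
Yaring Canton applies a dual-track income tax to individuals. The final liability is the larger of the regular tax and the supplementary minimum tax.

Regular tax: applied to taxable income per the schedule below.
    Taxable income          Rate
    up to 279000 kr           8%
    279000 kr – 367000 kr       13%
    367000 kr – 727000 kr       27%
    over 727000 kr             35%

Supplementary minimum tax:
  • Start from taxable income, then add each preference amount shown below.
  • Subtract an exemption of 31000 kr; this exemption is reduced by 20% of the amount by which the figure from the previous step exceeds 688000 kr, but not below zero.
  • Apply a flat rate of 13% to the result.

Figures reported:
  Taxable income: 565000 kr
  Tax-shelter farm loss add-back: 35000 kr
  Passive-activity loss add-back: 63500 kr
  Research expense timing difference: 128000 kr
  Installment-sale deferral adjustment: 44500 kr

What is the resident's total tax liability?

108498 kr

Regular tax:
  279000 kr × 8% = 22320 kr
  88000 kr × 13% = 11440 kr
  198000 kr × 27% = 53460 kr
  → 87220 kr

Supplementary minimum tax:
  Adjusted income: 565000 kr + 35000 kr + 63500 kr + 128000 kr + 44500 kr = 836000 kr
  Exemption: 31000 kr − 20% × (836000 kr − 688000 kr) = 31000 kr − 29600 kr = 1400 kr
  Base: 836000 kr − 1400 kr = 834600 kr
  834600 kr × 13% = 108498 kr

108498 kr > 87220 kr, so the supplementary minimum tax is the binding amount.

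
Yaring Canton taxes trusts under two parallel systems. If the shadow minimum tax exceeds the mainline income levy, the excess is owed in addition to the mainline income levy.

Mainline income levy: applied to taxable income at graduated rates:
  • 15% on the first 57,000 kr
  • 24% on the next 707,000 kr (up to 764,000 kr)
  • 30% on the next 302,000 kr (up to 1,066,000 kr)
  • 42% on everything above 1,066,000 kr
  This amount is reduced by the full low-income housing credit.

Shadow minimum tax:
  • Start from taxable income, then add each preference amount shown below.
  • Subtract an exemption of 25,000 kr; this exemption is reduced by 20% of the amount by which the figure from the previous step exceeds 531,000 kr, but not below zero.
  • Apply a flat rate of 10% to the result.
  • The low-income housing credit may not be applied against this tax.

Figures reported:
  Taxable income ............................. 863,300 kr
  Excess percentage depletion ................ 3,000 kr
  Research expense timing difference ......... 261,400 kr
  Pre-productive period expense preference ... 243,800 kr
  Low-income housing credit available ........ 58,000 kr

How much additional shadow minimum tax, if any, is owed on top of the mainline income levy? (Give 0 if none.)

0 kr

Mainline income levy:
  57,000 kr × 15% = 8,550 kr
  707,000 kr × 24% = 169,680 kr
  99,300 kr × 30% = 29,790 kr
  → 208,020 kr
  Less low-income housing credit 58,000 kr → 150,020 kr

Shadow minimum tax:
  Adjusted income: 863,300 kr + 3,000 kr + 261,400 kr + 243,800 kr = 1,371,500 kr
  Exemption: 20% × (1,371,500 kr − 531,000 kr) = 168,100 kr ≥ 25,000 kr, so the exemption is fully phased out
  Base: 1,371,500 kr − 0 kr = 1,371,500 kr
  1,371,500 kr × 10% = 137,150 kr

137,150 kr ≤ 150,020 kr, so no add-on is due.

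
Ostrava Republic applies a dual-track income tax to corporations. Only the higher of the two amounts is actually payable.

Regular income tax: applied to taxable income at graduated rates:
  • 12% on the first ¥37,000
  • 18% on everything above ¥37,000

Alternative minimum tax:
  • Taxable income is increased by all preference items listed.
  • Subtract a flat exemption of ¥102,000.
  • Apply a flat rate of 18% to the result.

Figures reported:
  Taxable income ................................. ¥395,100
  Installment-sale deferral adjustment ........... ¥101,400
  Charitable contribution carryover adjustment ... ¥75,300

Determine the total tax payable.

¥84,564

Regular income tax:
  ¥37,000 × 12% = ¥4,440
  ¥358,100 × 18% = ¥64,458
  → ¥68,898

Alternative minimum tax:
  Adjusted income: ¥395,100 + ¥101,400 + ¥75,300 = ¥571,800
  Less exemption ¥102,000 → base ¥469,800
  ¥469,800 × 18% = ¥84,564

¥84,564 > ¥68,898, so the alternative minimum tax is the binding amount.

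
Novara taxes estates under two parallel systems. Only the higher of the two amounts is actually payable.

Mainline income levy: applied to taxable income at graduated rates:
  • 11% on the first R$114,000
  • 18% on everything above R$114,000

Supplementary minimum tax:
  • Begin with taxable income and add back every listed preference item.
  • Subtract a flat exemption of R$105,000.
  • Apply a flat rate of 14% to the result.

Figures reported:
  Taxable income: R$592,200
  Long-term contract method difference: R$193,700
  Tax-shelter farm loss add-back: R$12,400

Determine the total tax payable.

Supplementary minimum tax:
  Adjusted income: R$592,200 + R$193,700 + R$12,400 = R$798,300
  Less exemption R$105,000 → base R$693,300
  R$693,300 × 14% = R$97,062

Mainline income levy:
  R$114,000 × 11% = R$12,540
  R$478,200 × 18% = R$86,076
  → R$98,616

R$98,616 > R$97,062, so the mainline income levy governs.

R$98,616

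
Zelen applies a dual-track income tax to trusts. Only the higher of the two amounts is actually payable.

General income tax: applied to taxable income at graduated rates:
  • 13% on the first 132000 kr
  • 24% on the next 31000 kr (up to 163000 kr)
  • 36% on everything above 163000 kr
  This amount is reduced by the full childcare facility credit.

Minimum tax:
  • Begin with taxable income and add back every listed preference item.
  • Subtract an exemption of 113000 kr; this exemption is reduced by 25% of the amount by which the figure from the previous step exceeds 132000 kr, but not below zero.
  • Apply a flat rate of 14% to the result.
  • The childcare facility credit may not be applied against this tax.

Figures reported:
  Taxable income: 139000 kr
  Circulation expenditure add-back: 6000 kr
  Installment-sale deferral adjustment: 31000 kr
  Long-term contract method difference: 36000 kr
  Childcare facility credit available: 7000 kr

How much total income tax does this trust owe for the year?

16660 kr

General income tax:
  132000 kr × 13% = 17160 kr
  7000 kr × 24% = 1680 kr
  → 18840 kr
  Less childcare facility credit 7000 kr → 11840 kr

Minimum tax:
  Adjusted income: 139000 kr + 6000 kr + 31000 kr + 36000 kr = 212000 kr
  Exemption: 113000 kr − 25% × (212000 kr − 132000 kr) = 113000 kr − 20000 kr = 93000 kr
  Base: 212000 kr − 93000 kr = 119000 kr
  119000 kr × 14% = 16660 kr

16660 kr > 11840 kr, so the minimum tax is the binding amount.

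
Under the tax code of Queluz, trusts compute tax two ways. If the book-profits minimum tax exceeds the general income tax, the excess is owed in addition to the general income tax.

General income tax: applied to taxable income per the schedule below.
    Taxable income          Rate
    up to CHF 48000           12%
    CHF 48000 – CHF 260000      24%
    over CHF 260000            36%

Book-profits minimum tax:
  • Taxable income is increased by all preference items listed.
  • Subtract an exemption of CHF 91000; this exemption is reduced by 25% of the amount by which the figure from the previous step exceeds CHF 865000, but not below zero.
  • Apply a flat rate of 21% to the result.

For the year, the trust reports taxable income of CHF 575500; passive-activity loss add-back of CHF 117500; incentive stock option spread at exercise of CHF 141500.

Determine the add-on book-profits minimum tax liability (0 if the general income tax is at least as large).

General income tax:
  CHF 48000 × 12% = CHF 5760
  CHF 212000 × 24% = CHF 50880
  CHF 315500 × 36% = CHF 113580
  → CHF 170220

Book-profits minimum tax:
  Adjusted income: CHF 575500 + CHF 117500 + CHF 141500 = CHF 834500
  Exemption: CHF 834500 ≤ CHF 865000, so full CHF 91000 applies
  Base: CHF 834500 − CHF 91000 = CHF 743500
  CHF 743500 × 21% = CHF 156135

CHF 156135 ≤ CHF 170220, so no add-on is due.

CHF 0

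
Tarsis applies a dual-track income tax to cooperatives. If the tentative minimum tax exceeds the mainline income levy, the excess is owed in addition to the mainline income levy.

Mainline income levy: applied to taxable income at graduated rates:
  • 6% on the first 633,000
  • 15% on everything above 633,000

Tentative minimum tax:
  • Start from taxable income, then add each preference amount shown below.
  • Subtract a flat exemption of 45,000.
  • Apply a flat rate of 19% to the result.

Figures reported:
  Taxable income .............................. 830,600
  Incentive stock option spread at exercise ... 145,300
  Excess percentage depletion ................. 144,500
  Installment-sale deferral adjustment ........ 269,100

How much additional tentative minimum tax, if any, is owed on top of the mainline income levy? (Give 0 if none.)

187,835

Tentative minimum tax:
  Adjusted income: 830,600 + 145,300 + 144,500 + 269,100 = 1,389,500
  Less exemption 45,000 → base 1,344,500
  1,344,500 × 19% = 255,455

Mainline income levy:
  633,000 × 6% = 37,980
  197,600 × 15% = 29,640
  → 67,620

Excess of tentative minimum tax over mainline income levy: 255,455 − 67,620 = 187,835.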